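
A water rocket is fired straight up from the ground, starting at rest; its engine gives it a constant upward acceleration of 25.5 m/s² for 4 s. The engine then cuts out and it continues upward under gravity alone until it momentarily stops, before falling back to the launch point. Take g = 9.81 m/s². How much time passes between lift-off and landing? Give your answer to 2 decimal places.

26.63 s

Phase 1 (powered ascent): v₀ = 0 m/s, a = 25.5 m/s².
v = v₀ + at = 0 + (25.5)(4) = 102 m/s
Δx = v₀t + ½at² = 0·4 + 0.5·25.5·4² = 204 m

Phase 2 (coasting upward): v₀ = 102 m/s, a = -9.81 m/s².
v = v₀ + at → t = (0 − 102) / -9.81 = 10.4 s
v² = v₀² + 2aΔx → Δx = (0² − 102²)/(2·-9.81) = 530 m

Phase 3 (free fall): v₀ = 0 m/s, a = -9.81 m/s².
Falls 734 m from rest: t = √(2·734/9.81) = 12.2 s; v = g·t = 120 m/s.
Total time = 4.00 + 10.4 + 12.2 = 26.6 s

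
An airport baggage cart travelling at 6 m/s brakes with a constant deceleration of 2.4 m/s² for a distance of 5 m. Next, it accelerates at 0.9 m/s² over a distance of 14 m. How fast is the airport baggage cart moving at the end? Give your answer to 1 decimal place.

6.1 m/s

Phase 1 (decelerating): v₀ = 6.00 m/s, a = -2.4 m/s².
v² = v₀² + 2aΔx = 6.00² + 2·-2.4·5 = 12.0 → v = 3.46 m/s
t = (v − v₀)/a = (3.46 − 6.00)/-2.4 = 1.06 s

Phase 2 (accelerating): v₀ = 3.46 m/s, a = 0.9 m/s².
v² = v₀² + 2aΔx = 3.46² + 2·0.9·14 = 37.2 → v = 6.10 m/s
t = (v − v₀)/a = (6.10 − 3.46)/0.9 = 2.93 s
Final speed = 6.10 m/s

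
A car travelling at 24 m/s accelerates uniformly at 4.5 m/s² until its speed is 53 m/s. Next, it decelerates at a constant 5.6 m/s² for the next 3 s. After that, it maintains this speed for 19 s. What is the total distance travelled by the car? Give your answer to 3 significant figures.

1070 m

Phase 1 (accelerating): v₀ = 24.0 m/s, a = 4.5 m/s².
v = v₀ + at → t = (53 − 24.0) / 4.5 = 6.44 s
v² = v₀² + 2aΔx → Δx = (53² − 24.0²)/(2·4.5) = 248 m

Phase 2 (decelerating): v₀ = 53.0 m/s, a = -5.6 m/s².
v = v₀ + at = 53.0 + (-5.6)(3) = 36.2 m/s
Δx = v₀t + ½at² = 53.0·3 + 0.5·-5.6·3² = 134 m

Phase 3 (constant speed): v₀ = 36.2 m/s, a = 0 m/s².
v = v₀ + at = 36.2 + (0)(19) = 36.2 m/s
Δx = v₀t + ½at² = 36.2·19 + 0.5·0·19² = 688 m
Total distance = 248 + 134 + 688 = 1070 m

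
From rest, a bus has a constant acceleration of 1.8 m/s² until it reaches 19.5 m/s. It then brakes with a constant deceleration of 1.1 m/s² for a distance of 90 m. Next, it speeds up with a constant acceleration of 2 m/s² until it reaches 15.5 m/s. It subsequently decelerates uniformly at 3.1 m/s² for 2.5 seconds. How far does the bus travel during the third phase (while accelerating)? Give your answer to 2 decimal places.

Phase 1 (accelerating): v₀ = 0 m/s, a = 1.8 m/s².
v = v₀ + at → t = (19.5 − 0) / 1.8 = 10.8 s
v² = v₀² + 2aΔx → Δx = (19.5² − 0²)/(2·1.8) = 106 m

Phase 2 (decelerating): v₀ = 19.5 m/s, a = -1.1 m/s².
v² = v₀² + 2aΔx = 19.5² + 2·-1.1·90 = 182 → v = 13.5 m/s
t = (v − v₀)/a = (13.5 − 19.5)/-1.1 = 5.45 s

Phase 3 (accelerating): v₀ = 13.5 m/s, a = 2 m/s².
v = v₀ + at → t = (15.5 − 13.5) / 2 = 1.00 s
v² = v₀² + 2aΔx → Δx = (15.5² − 13.5²)/(2·2) = 14.5 m
Distance in phase 3 = 14.5 m

14.50 m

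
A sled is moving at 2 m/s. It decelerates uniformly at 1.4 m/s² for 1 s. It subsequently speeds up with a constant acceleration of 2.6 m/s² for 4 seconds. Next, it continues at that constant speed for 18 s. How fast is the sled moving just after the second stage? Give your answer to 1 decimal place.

11.0 m/s

Phase 1 (decelerating): v₀ = 2.00 m/s, a = -1.4 m/s².
v = v₀ + at = 2.00 + (-1.4)(1) = 0.600 m/s
Δx = v₀t + ½at² = 2.00·1 + 0.5·-1.4·1² = 1.30 m

Phase 2 (accelerating): v₀ = 0.600 m/s, a = 2.6 m/s².
v = v₀ + at = 0.600 + (2.6)(4) = 11.0 m/s
Δx = v₀t + ½at² = 0.600·4 + 0.5·2.6·4² = 23.2 m
Speed at end of phase 2 = 11.0 m/s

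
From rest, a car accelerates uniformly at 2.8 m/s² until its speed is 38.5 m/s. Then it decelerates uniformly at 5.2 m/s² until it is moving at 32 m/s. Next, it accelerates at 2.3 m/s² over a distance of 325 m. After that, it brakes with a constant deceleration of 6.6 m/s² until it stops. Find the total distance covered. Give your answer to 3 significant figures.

Phase 1 (accelerating): v₀ = 0 m/s, a = 2.8 m/s².
v = v₀ + at → t = (38.5 − 0) / 2.8 = 13.8 s
v² = v₀² + 2aΔx → Δx = (38.5² − 0²)/(2·2.8) = 265 m

Phase 2 (decelerating): v₀ = 38.5 m/s, a = -5.2 m/s².
v = v₀ + at → t = (32 − 38.5) / -5.2 = 1.25 s
v² = v₀² + 2aΔx → Δx = (32² − 38.5²)/(2·-5.2) = 44.1 m

Phase 3 (accelerating): v₀ = 32.0 m/s, a = 2.3 m/s².
v² = v₀² + 2aΔx = 32.0² + 2·2.3·325 = 2520 → v = 50.2 m/s
t = (v − v₀)/a = (50.2 − 32.0)/2.3 = 7.91 s

Phase 4 (decelerating): v₀ = 50.2 m/s, a = -6.6 m/s².
v = v₀ + at → t = (0 − 50.2) / -6.6 = 7.60 s
v² = v₀² + 2aΔx → Δx = (0² − 50.2²)/(2·-6.6) = 191 m
Total distance = 265 + 44.1 + 325 + 191 = 825 m

825 m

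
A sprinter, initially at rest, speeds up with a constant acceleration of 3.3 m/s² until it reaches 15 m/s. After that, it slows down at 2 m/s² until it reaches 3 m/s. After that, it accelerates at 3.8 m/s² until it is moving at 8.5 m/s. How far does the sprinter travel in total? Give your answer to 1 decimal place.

96.4 m

Phase 1 (accelerating): v₀ = 0 m/s, a = 3.3 m/s².
v = v₀ + at → t = (15 − 0) / 3.3 = 4.55 s
v² = v₀² + 2aΔx → Δx = (15² − 0²)/(2·3.3) = 34.1 m

Phase 2 (decelerating): v₀ = 15.0 m/s, a = -2 m/s².
v = v₀ + at → t = (3 − 15.0) / -2 = 6.00 s
v² = v₀² + 2aΔx → Δx = (3² − 15.0²)/(2·-2) = 54.0 m

Phase 3 (accelerating): v₀ = 3.00 m/s, a = 3.8 m/s².
v = v₀ + at → t = (8.5 − 3.00) / 3.8 = 1.45 s
v² = v₀² + 2aΔx → Δx = (8.5² − 3.00²)/(2·3.8) = 8.32 m
Total distance = 34.1 + 54.0 + 8.32 = 96.4 m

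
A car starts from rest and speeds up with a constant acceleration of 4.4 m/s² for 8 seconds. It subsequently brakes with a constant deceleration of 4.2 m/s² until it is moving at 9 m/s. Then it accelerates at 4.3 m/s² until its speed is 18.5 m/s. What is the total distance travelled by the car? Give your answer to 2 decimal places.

309.04 m

Phase 1 (accelerating): v₀ = 0 m/s, a = 4.4 m/s².
v = v₀ + at = 0 + (4.4)(8) = 35.2 m/s
Δx = v₀t + ½at² = 0·8 + 0.5·4.4·8² = 141 m

Phase 2 (decelerating): v₀ = 35.2 m/s, a = -4.2 m/s².
v = v₀ + at → t = (9 − 35.2) / -4.2 = 6.24 s
v² = v₀² + 2aΔx → Δx = (9² − 35.2²)/(2·-4.2) = 138 m

Phase 3 (accelerating): v₀ = 9.00 m/s, a = 4.3 m/s².
v = v₀ + at → t = (18.5 − 9.00) / 4.3 = 2.21 s
v² = v₀² + 2aΔx → Δx = (18.5² − 9.00²)/(2·4.3) = 30.4 m
Total distance = 141 + 138 + 30.4 = 309 m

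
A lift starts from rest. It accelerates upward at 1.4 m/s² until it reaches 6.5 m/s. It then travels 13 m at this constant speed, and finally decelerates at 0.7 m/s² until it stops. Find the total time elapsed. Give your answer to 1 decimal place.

Phase 1 (accelerating): v₀ = 0 m/s, a = 1.4 m/s².
v = v₀ + at → t = (6.5 − 0) / 1.4 = 4.64 s
v² = v₀² + 2aΔx → Δx = (6.5² − 0²)/(2·1.4) = 15.1 m

Phase 2 (constant speed): v₀ = 6.50 m/s, a = 0 m/s².
Constant speed: t = d/v = 13/6.50 = 2.00 s

Phase 3 (decelerating): v₀ = 6.50 m/s, a = -0.7 m/s².
v = v₀ + at → t = (0 − 6.50) / -0.7 = 9.29 s
v² = v₀² + 2aΔx → Δx = (0² − 6.50²)/(2·-0.7) = 30.2 m
Total time = 4.64 + 2.00 + 9.29 = 15.9 s

15.9 s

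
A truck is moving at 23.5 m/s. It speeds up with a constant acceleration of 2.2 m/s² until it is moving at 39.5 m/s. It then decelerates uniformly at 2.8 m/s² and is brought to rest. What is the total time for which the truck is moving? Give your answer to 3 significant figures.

Phase 1 (accelerating): v₀ = 23.5 m/s, a = 2.2 m/s².
v = v₀ + at → t = (39.5 − 23.5) / 2.2 = 7.27 s
v² = v₀² + 2aΔx → Δx = (39.5² − 23.5²)/(2·2.2) = 229 m

Phase 2 (decelerating): v₀ = 39.5 m/s, a = -2.8 m/s².
v = v₀ + at → t = (0 − 39.5) / -2.8 = 14.1 s
v² = v₀² + 2aΔx → Δx = (0² − 39.5²)/(2·-2.8) = 279 m
Total time = 7.27 + 14.1 = 21.4 s

21.4 s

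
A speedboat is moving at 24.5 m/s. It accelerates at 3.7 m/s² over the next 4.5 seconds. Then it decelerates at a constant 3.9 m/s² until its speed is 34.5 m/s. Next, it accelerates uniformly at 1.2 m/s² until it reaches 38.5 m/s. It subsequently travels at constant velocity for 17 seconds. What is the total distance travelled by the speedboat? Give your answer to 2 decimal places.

988.38 m

Phase 1 (accelerating): v₀ = 24.5 m/s, a = 3.7 m/s².
v = v₀ + at = 24.5 + (3.7)(4.5) = 41.2 m/s
Δx = v₀t + ½at² = 24.5·4.5 + 0.5·3.7·4.5² = 148 m

Phase 2 (decelerating): v₀ = 41.2 m/s, a = -3.9 m/s².
v = v₀ + at → t = (34.5 − 41.2) / -3.9 = 1.71 s
v² = v₀² + 2aΔx → Δx = (34.5² − 41.2²)/(2·-3.9) = 64.5 m

Phase 3 (accelerating): v₀ = 34.5 m/s, a = 1.2 m/s².
v = v₀ + at → t = (38.5 − 34.5) / 1.2 = 3.33 s
v² = v₀² + 2aΔx → Δx = (38.5² − 34.5²)/(2·1.2) = 122 m

Phase 4 (constant speed): v₀ = 38.5 m/s, a = 0 m/s².
v = v₀ + at = 38.5 + (0)(17) = 38.5 m/s
Δx = v₀t + ½at² = 38.5·17 + 0.5·0·17² = 654 m
Total distance = 148 + 64.5 + 122 + 654 = 988 m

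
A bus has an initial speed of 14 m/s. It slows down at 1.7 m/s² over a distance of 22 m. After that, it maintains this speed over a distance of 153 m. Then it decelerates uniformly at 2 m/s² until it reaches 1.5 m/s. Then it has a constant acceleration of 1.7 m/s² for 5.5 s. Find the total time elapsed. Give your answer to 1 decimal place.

25.9 s

Phase 1 (decelerating): v₀ = 14.0 m/s, a = -1.7 m/s².
v² = v₀² + 2aΔx = 14.0² + 2·-1.7·22 = 121 → v = 11.0 m/s
t = (v − v₀)/a = (11.0 − 14.0)/-1.7 = 1.76 s

Phase 2 (constant speed): v₀ = 11.0 m/s, a = 0 m/s².
Constant speed: t = d/v = 153/11.0 = 13.9 s

Phase 3 (decelerating): v₀ = 11.0 m/s, a = -2 m/s².
v = v₀ + at → t = (1.5 − 11.0) / -2 = 4.75 s
v² = v₀² + 2aΔx → Δx = (1.5² − 11.0²)/(2·-2) = 29.7 m

Phase 4 (accelerating): v₀ = 1.50 m/s, a = 1.7 m/s².
v = v₀ + at = 1.50 + (1.7)(5.5) = 10.8 m/s
Δx = v₀t + ½at² = 1.50·5.5 + 0.5·1.7·5.5² = 34.0 m
Total time = 1.76 + 13.9 + 4.75 + 5.50 = 25.9 s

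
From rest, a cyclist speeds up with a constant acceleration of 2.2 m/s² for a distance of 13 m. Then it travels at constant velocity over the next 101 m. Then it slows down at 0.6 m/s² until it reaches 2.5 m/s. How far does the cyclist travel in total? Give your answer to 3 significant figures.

Phase 1 (accelerating): v₀ = 0 m/s, a = 2.2 m/s².
v² = v₀² + 2aΔx = 0² + 2·2.2·13 = 57.2 → v = 7.56 m/s
t = (v − v₀)/a = (7.56 − 0)/2.2 = 3.44 s

Phase 2 (constant speed): v₀ = 7.56 m/s, a = 0 m/s².
Constant speed: t = d/v = 101/7.56 = 13.4 s

Phase 3 (decelerating): v₀ = 7.56 m/s, a = -0.6 m/s².
v = v₀ + at → t = (2.5 − 7.56) / -0.6 = 8.44 s
v² = v₀² + 2aΔx → Δx = (2.5² − 7.56²)/(2·-0.6) = 42.5 m
Total distance = 13.0 + 101 + 42.5 = 156 m

156 m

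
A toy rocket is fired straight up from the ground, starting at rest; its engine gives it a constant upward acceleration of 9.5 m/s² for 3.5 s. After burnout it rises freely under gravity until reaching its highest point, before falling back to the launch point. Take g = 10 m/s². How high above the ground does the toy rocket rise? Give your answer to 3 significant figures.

113 m

Phase 1 (powered ascent): v₀ = 0 m/s, a = 9.5 m/s².
v = v₀ + at = 0 + (9.5)(3.5) = 33.2 m/s
Δx = v₀t + ½at² = 0·3.5 + 0.5·9.5·3.5² = 58.2 m

Phase 2 (coasting upward): v₀ = 33.2 m/s, a = -10 m/s².
v = v₀ + at → t = (0 − 33.2) / -10 = 3.33 s
v² = v₀² + 2aΔx → Δx = (0² − 33.2²)/(2·-10) = 55.3 m
Maximum height = 58.2 + 55.3 = 113 m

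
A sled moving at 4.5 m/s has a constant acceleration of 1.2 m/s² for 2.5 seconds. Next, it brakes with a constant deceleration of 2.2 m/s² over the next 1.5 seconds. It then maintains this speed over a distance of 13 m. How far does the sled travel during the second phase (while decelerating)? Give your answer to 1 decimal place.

8.8 m

Phase 1 (accelerating): v₀ = 4.50 m/s, a = 1.2 m/s².
v = v₀ + at = 4.50 + (1.2)(2.5) = 7.50 m/s
Δx = v₀t + ½at² = 4.50·2.5 + 0.5·1.2·2.5² = 15.0 m

Phase 2 (decelerating): v₀ = 7.50 m/s, a = -2.2 m/s².
v = v₀ + at = 7.50 + (-2.2)(1.5) = 4.20 m/s
Δx = v₀t + ½at² = 7.50·1.5 + 0.5·-2.2·1.5² = 8.78 m
Distance in phase 2 = 8.78 m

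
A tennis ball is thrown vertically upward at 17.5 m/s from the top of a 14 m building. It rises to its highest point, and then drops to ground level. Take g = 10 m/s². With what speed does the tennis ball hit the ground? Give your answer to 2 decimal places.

Phase 1 (rising): v₀ = 17.5 m/s, a = -10 m/s².
v = v₀ + at → t = (0 − 17.5) / -10 = 1.75 s
v² = v₀² + 2aΔx → Δx = (0² − 17.5²)/(2·-10) = 15.3 m

Phase 2 (falling): v₀ = 0 m/s, a = -10 m/s².
Falls 29.3 m from rest: t = √(2·29.3/10) = 2.42 s; v = g·t = 24.2 m/s.
Final speed = 24.2 m/s

24.21 m/s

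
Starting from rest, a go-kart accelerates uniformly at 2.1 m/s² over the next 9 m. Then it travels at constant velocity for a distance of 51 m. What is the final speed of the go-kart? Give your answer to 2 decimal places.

6.15 m/s

Phase 1 (accelerating): v₀ = 0 m/s, a = 2.1 m/s².
v² = v₀² + 2aΔx = 0² + 2·2.1·9 = 37.8 → v = 6.15 m/s
t = (v − v₀)/a = (6.15 − 0)/2.1 = 2.93 s

Phase 2 (constant speed): v₀ = 6.15 m/s, a = 0 m/s².
Constant speed: t = d/v = 51/6.15 = 8.30 s
Final speed = 6.15 m/s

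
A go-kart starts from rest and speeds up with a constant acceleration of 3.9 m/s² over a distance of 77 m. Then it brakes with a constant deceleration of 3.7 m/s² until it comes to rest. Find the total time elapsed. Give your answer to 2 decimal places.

12.91 s

Phase 1 (accelerating): v₀ = 0 m/s, a = 3.9 m/s².
v² = v₀² + 2aΔx = 0² + 2·3.9·77 = 601 → v = 24.5 m/s
t = (v − v₀)/a = (24.5 − 0)/3.9 = 6.28 s

Phase 2 (decelerating): v₀ = 24.5 m/s, a = -3.7 m/s².
v = v₀ + at → t = (0 − 24.5) / -3.7 = 6.62 s
v² = v₀² + 2aΔx → Δx = (0² − 24.5²)/(2·-3.7) = 81.2 m
Total time = 6.28 + 6.62 = 12.9 s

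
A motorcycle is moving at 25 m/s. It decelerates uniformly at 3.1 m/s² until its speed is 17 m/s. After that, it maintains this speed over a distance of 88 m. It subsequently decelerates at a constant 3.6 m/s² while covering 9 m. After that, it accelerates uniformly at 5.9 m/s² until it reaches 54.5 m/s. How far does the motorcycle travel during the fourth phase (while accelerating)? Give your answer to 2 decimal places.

Phase 1 (decelerating): v₀ = 25.0 m/s, a = -3.1 m/s².
v = v₀ + at → t = (17 − 25.0) / -3.1 = 2.58 s
v² = v₀² + 2aΔx → Δx = (17² − 25.0²)/(2·-3.1) = 54.2 m

Phase 2 (constant speed): v₀ = 17.0 m/s, a = 0 m/s².
Constant speed: t = d/v = 88/17.0 = 5.18 s

Phase 3 (decelerating): v₀ = 17.0 m/s, a = -3.6 m/s².
v² = v₀² + 2aΔx = 17.0² + 2·-3.6·9 = 224 → v = 15.0 m/s
t = (v − v₀)/a = (15.0 − 17.0)/-3.6 = 0.563 s

Phase 4 (accelerating): v₀ = 15.0 m/s, a = 5.9 m/s².
v = v₀ + at → t = (54.5 − 15.0) / 5.9 = 6.70 s
v² = v₀² + 2aΔx → Δx = (54.5² − 15.0²)/(2·5.9) = 233 m
Distance in phase 4 = 233 m

232.72 m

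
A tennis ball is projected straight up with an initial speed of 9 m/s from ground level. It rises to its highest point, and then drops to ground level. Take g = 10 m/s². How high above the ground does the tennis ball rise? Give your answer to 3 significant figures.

4.05 m

Phase 1 (rising): v₀ = 9.00 m/s, a = -10 m/s².
v = v₀ + at → t = (0 − 9.00) / -10 = 0.900 s
v² = v₀² + 2aΔx → Δx = (0² − 9.00²)/(2·-10) = 4.05 m
Maximum height = 4.05 m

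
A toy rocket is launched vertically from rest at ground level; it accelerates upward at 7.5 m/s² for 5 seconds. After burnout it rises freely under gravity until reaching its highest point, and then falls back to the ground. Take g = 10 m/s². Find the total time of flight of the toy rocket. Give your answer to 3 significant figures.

14.5 s

Phase 1 (powered ascent): v₀ = 0 m/s, a = 7.5 m/s².
v = v₀ + at = 0 + (7.5)(5) = 37.5 m/s
Δx = v₀t + ½at² = 0·5 + 0.5·7.5·5² = 93.8 m

Phase 2 (coasting upward): v₀ = 37.5 m/s, a = -10 m/s².
v = v₀ + at → t = (0 − 37.5) / -10 = 3.75 s
v² = v₀² + 2aΔx → Δx = (0² − 37.5²)/(2·-10) = 70.3 m

Phase 3 (free fall): v₀ = 0 m/s, a = -10 m/s².
Falls 164 m from rest: t = √(2·164/10) = 5.73 s; v = g·t = 57.3 m/s.
Total time = 5.00 + 3.75 + 5.73 = 14.5 s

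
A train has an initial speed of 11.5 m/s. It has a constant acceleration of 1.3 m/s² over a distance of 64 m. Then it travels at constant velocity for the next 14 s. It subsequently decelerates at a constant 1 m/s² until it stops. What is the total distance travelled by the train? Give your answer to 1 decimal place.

455.3 m

Phase 1 (accelerating): v₀ = 11.5 m/s, a = 1.3 m/s².
v² = v₀² + 2aΔx = 11.5² + 2·1.3·64 = 299 → v = 17.3 m/s
t = (v − v₀)/a = (17.3 − 11.5)/1.3 = 4.45 s

Phase 2 (constant speed): v₀ = 17.3 m/s, a = 0 m/s².
v = v₀ + at = 17.3 + (0)(14) = 17.3 m/s
Δx = v₀t + ½at² = 17.3·14 + 0.5·0·14² = 242 m

Phase 3 (decelerating): v₀ = 17.3 m/s, a = -1 m/s².
v = v₀ + at → t = (0 − 17.3) / -1 = 17.3 s
v² = v₀² + 2aΔx → Δx = (0² − 17.3²)/(2·-1) = 149 m
Total distance = 64.0 + 242 + 149 = 455 m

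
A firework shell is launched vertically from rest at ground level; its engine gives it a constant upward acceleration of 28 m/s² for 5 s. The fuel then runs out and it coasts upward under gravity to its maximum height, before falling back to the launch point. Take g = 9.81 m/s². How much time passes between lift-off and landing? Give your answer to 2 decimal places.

35.85 s

Phase 1 (powered ascent): v₀ = 0 m/s, a = 28 m/s².
v = v₀ + at = 0 + (28)(5) = 140 m/s
Δx = v₀t + ½at² = 0·5 + 0.5·28·5² = 350 m

Phase 2 (coasting upward): v₀ = 140 m/s, a = -9.81 m/s².
v = v₀ + at → t = (0 − 140) / -9.81 = 14.3 s
v² = v₀² + 2aΔx → Δx = (0² − 140²)/(2·-9.81) = 999 m

Phase 3 (free fall): v₀ = 0 m/s, a = -9.81 m/s².
Falls 1350 m from rest: t = √(2·1350/9.81) = 16.6 s; v = g·t = 163 m/s.
Total time = 5.00 + 14.3 + 16.6 = 35.9 s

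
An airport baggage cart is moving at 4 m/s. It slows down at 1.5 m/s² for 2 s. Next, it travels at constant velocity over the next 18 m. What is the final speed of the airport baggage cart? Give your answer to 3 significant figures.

1.00 m/s

Phase 1 (decelerating): v₀ = 4.00 m/s, a = -1.5 m/s².
v = v₀ + at = 4.00 + (-1.5)(2) = 1.00 m/s
Δx = v₀t + ½at² = 4.00·2 + 0.5·-1.5·2² = 5.00 m

Phase 2 (constant speed): v₀ = 1.00 m/s, a = 0 m/s².
Constant speed: t = d/v = 18/1.00 = 18.0 s
Final speed = 1.00 m/s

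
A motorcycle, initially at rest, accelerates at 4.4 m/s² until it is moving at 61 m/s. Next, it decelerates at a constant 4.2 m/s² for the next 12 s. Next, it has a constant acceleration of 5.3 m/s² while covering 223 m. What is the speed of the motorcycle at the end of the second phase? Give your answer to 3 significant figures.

Phase 1 (accelerating): v₀ = 0 m/s, a = 4.4 m/s².
v = v₀ + at → t = (61 − 0) / 4.4 = 13.9 s
v² = v₀² + 2aΔx → Δx = (61² − 0²)/(2·4.4) = 423 m

Phase 2 (decelerating): v₀ = 61.0 m/s, a = -4.2 m/s².
v = v₀ + at = 61.0 + (-4.2)(12) = 10.6 m/s
Δx = v₀t + ½at² = 61.0·12 + 0.5·-4.2·12² = 430 m
Speed at end of phase 2 = 10.6 m/s

10.6 m/s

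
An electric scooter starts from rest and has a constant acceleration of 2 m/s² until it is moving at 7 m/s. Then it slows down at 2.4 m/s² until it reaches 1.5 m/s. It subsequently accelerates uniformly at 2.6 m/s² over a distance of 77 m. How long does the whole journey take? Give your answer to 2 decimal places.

Phase 1 (accelerating): v₀ = 0 m/s, a = 2 m/s².
v = v₀ + at → t = (7 − 0) / 2 = 3.50 s
v² = v₀² + 2aΔx → Δx = (7² − 0²)/(2·2) = 12.2 m

Phase 2 (decelerating): v₀ = 7.00 m/s, a = -2.4 m/s².
v = v₀ + at → t = (1.5 − 7.00) / -2.4 = 2.29 s
v² = v₀² + 2aΔx → Δx = (1.5² − 7.00²)/(2·-2.4) = 9.74 m

Phase 3 (accelerating): v₀ = 1.50 m/s, a = 2.6 m/s².
v² = v₀² + 2aΔx = 1.50² + 2·2.6·77 = 403 → v = 20.1 m/s
t = (v − v₀)/a = (20.1 − 1.50)/2.6 = 7.14 s
Total time = 3.50 + 2.29 + 7.14 = 12.9 s

12.93 s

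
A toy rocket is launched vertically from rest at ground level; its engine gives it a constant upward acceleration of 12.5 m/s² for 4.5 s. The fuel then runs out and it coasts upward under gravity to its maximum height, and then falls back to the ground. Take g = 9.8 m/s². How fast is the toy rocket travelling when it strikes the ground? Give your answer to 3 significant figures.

Phase 1 (powered ascent): v₀ = 0 m/s, a = 12.5 m/s².
v = v₀ + at = 0 + (12.5)(4.5) = 56.2 m/s
Δx = v₀t + ½at² = 0·4.5 + 0.5·12.5·4.5² = 127 m

Phase 2 (coasting upward): v₀ = 56.2 m/s, a = -9.8 m/s².
v = v₀ + at → t = (0 − 56.2) / -9.8 = 5.74 s
v² = v₀² + 2aΔx → Δx = (0² − 56.2²)/(2·-9.8) = 161 m

Phase 3 (free fall): v₀ = 0 m/s, a = -9.8 m/s².
Falls 288 m from rest: t = √(2·288/9.8) = 7.67 s; v = g·t = 75.1 m/s.
Impact speed = 75.1 m/s

75.1 m/s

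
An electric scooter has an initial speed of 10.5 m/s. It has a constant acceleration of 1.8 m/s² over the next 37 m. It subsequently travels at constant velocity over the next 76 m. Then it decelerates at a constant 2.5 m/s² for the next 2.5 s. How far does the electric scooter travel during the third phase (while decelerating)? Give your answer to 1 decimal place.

Phase 1 (accelerating): v₀ = 10.5 m/s, a = 1.8 m/s².
v² = v₀² + 2aΔx = 10.5² + 2·1.8·37 = 243 → v = 15.6 m/s
t = (v − v₀)/a = (15.6 − 10.5)/1.8 = 2.83 s

Phase 2 (constant speed): v₀ = 15.6 m/s, a = 0 m/s².
Constant speed: t = d/v = 76/15.6 = 4.87 s

Phase 3 (decelerating): v₀ = 15.6 m/s, a = -2.5 m/s².
v = v₀ + at = 15.6 + (-2.5)(2.5) = 9.35 m/s
Δx = v₀t + ½at² = 15.6·2.5 + 0.5·-2.5·2.5² = 31.2 m
Distance in phase 3 = 31.2 m

31.2 m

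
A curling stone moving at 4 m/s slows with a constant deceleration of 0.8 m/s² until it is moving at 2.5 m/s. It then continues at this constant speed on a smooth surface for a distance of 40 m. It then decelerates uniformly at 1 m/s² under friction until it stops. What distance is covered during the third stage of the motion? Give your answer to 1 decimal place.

Phase 1 (decelerating): v₀ = 4.00 m/s, a = -0.8 m/s².
v = v₀ + at → t = (2.5 − 4.00) / -0.8 = 1.88 s
v² = v₀² + 2aΔx → Δx = (2.5² − 4.00²)/(2·-0.8) = 6.09 m

Phase 2 (constant speed): v₀ = 2.50 m/s, a = 0 m/s².
Constant speed: t = d/v = 40/2.50 = 16.0 s

Phase 3 (decelerating): v₀ = 2.50 m/s, a = -1 m/s².
v = v₀ + at → t = (0 − 2.50) / -1 = 2.50 s
v² = v₀² + 2aΔx → Δx = (0² − 2.50²)/(2·-1) = 3.12 m
Distance in phase 3 = 3.12 m

3.1 m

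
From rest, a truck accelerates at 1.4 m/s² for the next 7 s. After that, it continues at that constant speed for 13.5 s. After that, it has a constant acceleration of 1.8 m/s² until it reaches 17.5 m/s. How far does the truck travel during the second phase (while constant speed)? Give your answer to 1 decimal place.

132.3 m

Phase 1 (accelerating): v₀ = 0 m/s, a = 1.4 m/s².
v = v₀ + at = 0 + (1.4)(7) = 9.80 m/s
Δx = v₀t + ½at² = 0·7 + 0.5·1.4·7² = 34.3 m

Phase 2 (constant speed): v₀ = 9.80 m/s, a = 0 m/s².
v = v₀ + at = 9.80 + (0)(13.5) = 9.80 m/s
Δx = v₀t + ½at² = 9.80·13.5 + 0.5·0·13.5² = 132 m
Distance in phase 2 = 132 m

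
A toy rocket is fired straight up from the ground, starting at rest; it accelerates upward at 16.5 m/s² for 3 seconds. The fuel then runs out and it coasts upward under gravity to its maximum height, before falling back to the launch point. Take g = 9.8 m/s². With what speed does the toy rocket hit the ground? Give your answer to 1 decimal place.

62.5 m/s

Phase 1 (powered ascent): v₀ = 0 m/s, a = 16.5 m/s².
v = v₀ + at = 0 + (16.5)(3) = 49.5 m/s
Δx = v₀t + ½at² = 0·3 + 0.5·16.5·3² = 74.2 m

Phase 2 (coasting upward): v₀ = 49.5 m/s, a = -9.8 m/s².
v = v₀ + at → t = (0 − 49.5) / -9.8 = 5.05 s
v² = v₀² + 2aΔx → Δx = (0² − 49.5²)/(2·-9.8) = 125 m

Phase 3 (free fall): v₀ = 0 m/s, a = -9.8 m/s².
Falls 199 m from rest: t = √(2·199/9.8) = 6.38 s; v = g·t = 62.5 m/s.
Impact speed = 62.5 m/s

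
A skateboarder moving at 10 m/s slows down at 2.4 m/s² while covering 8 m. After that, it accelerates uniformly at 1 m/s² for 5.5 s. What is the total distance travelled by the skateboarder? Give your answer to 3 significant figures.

Phase 1 (decelerating): v₀ = 10.0 m/s, a = -2.4 m/s².
v² = v₀² + 2aΔx = 10.0² + 2·-2.4·8 = 61.6 → v = 7.85 m/s
t = (v − v₀)/a = (7.85 − 10.0)/-2.4 = 0.896 s

Phase 2 (accelerating): v₀ = 7.85 m/s, a = 1 m/s².
v = v₀ + at = 7.85 + (1)(5.5) = 13.3 m/s
Δx = v₀t + ½at² = 7.85·5.5 + 0.5·1·5.5² = 58.3 m
Total distance = 8.00 + 58.3 = 66.3 m

66.3 m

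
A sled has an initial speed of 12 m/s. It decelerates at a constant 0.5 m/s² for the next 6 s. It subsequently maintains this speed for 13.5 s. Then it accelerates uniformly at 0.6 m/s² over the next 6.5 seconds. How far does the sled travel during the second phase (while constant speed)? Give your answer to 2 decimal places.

121.50 m

Phase 1 (decelerating): v₀ = 12.0 m/s, a = -0.5 m/s².
v = v₀ + at = 12.0 + (-0.5)(6) = 9.00 m/s
Δx = v₀t + ½at² = 12.0·6 + 0.5·-0.5·6² = 63.0 m

Phase 2 (constant speed): v₀ = 9.00 m/s, a = 0 m/s².
v = v₀ + at = 9.00 + (0)(13.5) = 9.00 m/s
Δx = v₀t + ½at² = 9.00·13.5 + 0.5·0·13.5² = 122 m
Distance in phase 2 = 122 m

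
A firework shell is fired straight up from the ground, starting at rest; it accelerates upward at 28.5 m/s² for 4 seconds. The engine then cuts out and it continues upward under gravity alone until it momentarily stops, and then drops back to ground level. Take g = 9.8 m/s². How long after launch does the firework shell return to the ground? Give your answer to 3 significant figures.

29.1 s

Phase 1 (powered ascent): v₀ = 0 m/s, a = 28.5 m/s².
v = v₀ + at = 0 + (28.5)(4) = 114 m/s
Δx = v₀t + ½at² = 0·4 + 0.5·28.5·4² = 228 m

Phase 2 (coasting upward): v₀ = 114 m/s, a = -9.8 m/s².
v = v₀ + at → t = (0 − 114) / -9.8 = 11.6 s
v² = v₀² + 2aΔx → Δx = (0² − 114²)/(2·-9.8) = 663 m

Phase 3 (free fall): v₀ = 0 m/s, a = -9.8 m/s².
Falls 891 m from rest: t = √(2·891/9.8) = 13.5 s; v = g·t = 132 m/s.
Total time = 4.00 + 11.6 + 13.5 = 29.1 s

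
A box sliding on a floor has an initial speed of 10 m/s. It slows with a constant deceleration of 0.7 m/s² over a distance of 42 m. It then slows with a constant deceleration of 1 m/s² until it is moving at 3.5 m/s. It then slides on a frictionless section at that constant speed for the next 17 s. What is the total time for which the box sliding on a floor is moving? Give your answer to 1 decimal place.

25.0 s

Phase 1 (decelerating): v₀ = 10.0 m/s, a = -0.7 m/s².
v² = v₀² + 2aΔx = 10.0² + 2·-0.7·42 = 41.2 → v = 6.42 m/s
t = (v − v₀)/a = (6.42 − 10.0)/-0.7 = 5.12 s

Phase 2 (decelerating): v₀ = 6.42 m/s, a = -1 m/s².
v = v₀ + at → t = (3.5 − 6.42) / -1 = 2.92 s
v² = v₀² + 2aΔx → Δx = (3.5² − 6.42²)/(2·-1) = 14.5 m

Phase 3 (constant speed): v₀ = 3.50 m/s, a = 0 m/s².
v = v₀ + at = 3.50 + (0)(17) = 3.50 m/s
Δx = v₀t + ½at² = 3.50·17 + 0.5·0·17² = 59.5 m
Total time = 5.12 + 2.92 + 17.0 = 25.0 s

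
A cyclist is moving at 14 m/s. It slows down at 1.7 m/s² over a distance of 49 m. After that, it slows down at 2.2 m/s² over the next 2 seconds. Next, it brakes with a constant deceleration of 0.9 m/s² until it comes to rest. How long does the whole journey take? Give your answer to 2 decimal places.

8.18 s

Phase 1 (decelerating): v₀ = 14.0 m/s, a = -1.7 m/s².
v² = v₀² + 2aΔx = 14.0² + 2·-1.7·49 = 29.4 → v = 5.42 m/s
t = (v − v₀)/a = (5.42 − 14.0)/-1.7 = 5.05 s

Phase 2 (decelerating): v₀ = 5.42 m/s, a = -2.2 m/s².
v = v₀ + at = 5.42 + (-2.2)(2) = 1.02 m/s
Δx = v₀t + ½at² = 5.42·2 + 0.5·-2.2·2² = 6.44 m

Phase 3 (decelerating): v₀ = 1.02 m/s, a = -0.9 m/s².
v = v₀ + at → t = (0 − 1.02) / -0.9 = 1.14 s
v² = v₀² + 2aΔx → Δx = (0² − 1.02²)/(2·-0.9) = 0.580 m
Total time = 5.05 + 2.00 + 1.14 = 8.18 s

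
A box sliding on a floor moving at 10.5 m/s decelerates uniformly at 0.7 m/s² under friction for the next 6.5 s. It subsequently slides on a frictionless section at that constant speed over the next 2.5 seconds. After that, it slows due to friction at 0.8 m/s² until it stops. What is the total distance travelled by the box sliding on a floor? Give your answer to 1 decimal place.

Phase 1 (decelerating): v₀ = 10.5 m/s, a = -0.7 m/s².
v = v₀ + at = 10.5 + (-0.7)(6.5) = 5.95 m/s
Δx = v₀t + ½at² = 10.5·6.5 + 0.5·-0.7·6.5² = 53.5 m

Phase 2 (constant speed): v₀ = 5.95 m/s, a = 0 m/s².
v = v₀ + at = 5.95 + (0)(2.5) = 5.95 m/s
Δx = v₀t + ½at² = 5.95·2.5 + 0.5·0·2.5² = 14.9 m

Phase 3 (decelerating): v₀ = 5.95 m/s, a = -0.8 m/s².
v = v₀ + at → t = (0 − 5.95) / -0.8 = 7.44 s
v² = v₀² + 2aΔx → Δx = (0² − 5.95²)/(2·-0.8) = 22.1 m
Total distance = 53.5 + 14.9 + 22.1 = 90.5 m

90.5 m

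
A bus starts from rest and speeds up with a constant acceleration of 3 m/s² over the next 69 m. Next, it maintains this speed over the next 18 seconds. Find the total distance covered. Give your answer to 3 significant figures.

435 m

Phase 1 (accelerating): v₀ = 0 m/s, a = 3 m/s².
v² = v₀² + 2aΔx = 0² + 2·3·69 = 414 → v = 20.3 m/s
t = (v − v₀)/a = (20.3 − 0)/3 = 6.78 s

Phase 2 (constant speed): v₀ = 20.3 m/s, a = 0 m/s².
v = v₀ + at = 20.3 + (0)(18) = 20.3 m/s
Δx = v₀t + ½at² = 20.3·18 + 0.5·0·18² = 366 m
Total distance = 69.0 + 366 = 435 m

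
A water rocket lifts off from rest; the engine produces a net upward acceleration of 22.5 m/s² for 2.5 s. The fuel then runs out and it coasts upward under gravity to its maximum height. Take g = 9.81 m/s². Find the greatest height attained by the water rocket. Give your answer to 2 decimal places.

Phase 1 (powered ascent): v₀ = 0 m/s, a = 22.5 m/s².
v = v₀ + at = 0 + (22.5)(2.5) = 56.2 m/s
Δx = v₀t + ½at² = 0·2.5 + 0.5·22.5·2.5² = 70.3 m

Phase 2 (coasting upward): v₀ = 56.2 m/s, a = -9.81 m/s².
v = v₀ + at → t = (0 − 56.2) / -9.81 = 5.73 s
v² = v₀² + 2aΔx → Δx = (0² − 56.2²)/(2·-9.81) = 161 m
Maximum height = 70.3 + 161 = 232 m

231.58 m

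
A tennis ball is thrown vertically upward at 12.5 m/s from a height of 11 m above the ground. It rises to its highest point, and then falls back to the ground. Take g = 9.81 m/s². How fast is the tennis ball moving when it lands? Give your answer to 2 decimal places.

Phase 1 (rising): v₀ = 12.5 m/s, a = -9.81 m/s².
v = v₀ + at → t = (0 − 12.5) / -9.81 = 1.27 s
v² = v₀² + 2aΔx → Δx = (0² − 12.5²)/(2·-9.81) = 7.96 m

Phase 2 (falling): v₀ = 0 m/s, a = -9.81 m/s².
Falls 19.0 m from rest: t = √(2·19.0/9.81) = 1.97 s; v = g·t = 19.3 m/s.
Final speed = 19.3 m/s

19.29 m/s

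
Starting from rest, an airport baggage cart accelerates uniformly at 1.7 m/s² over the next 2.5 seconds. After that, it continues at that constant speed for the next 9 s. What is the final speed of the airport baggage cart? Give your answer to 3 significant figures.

4.25 m/s

Phase 1 (accelerating): v₀ = 0 m/s, a = 1.7 m/s².
v = v₀ + at = 0 + (1.7)(2.5) = 4.25 m/s
Δx = v₀t + ½at² = 0·2.5 + 0.5·1.7·2.5² = 5.31 m

Phase 2 (constant speed): v₀ = 4.25 m/s, a = 0 m/s².
v = v₀ + at = 4.25 + (0)(9) = 4.25 m/s
Δx = v₀t + ½at² = 4.25·9 + 0.5·0·9² = 38.2 m
Final speed = 4.25 m/s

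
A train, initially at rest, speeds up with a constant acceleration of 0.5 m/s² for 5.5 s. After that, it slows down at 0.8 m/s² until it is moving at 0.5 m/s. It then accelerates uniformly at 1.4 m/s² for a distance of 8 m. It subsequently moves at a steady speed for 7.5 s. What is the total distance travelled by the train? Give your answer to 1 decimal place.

55.8 m

Phase 1 (accelerating): v₀ = 0 m/s, a = 0.5 m/s².
v = v₀ + at = 0 + (0.5)(5.5) = 2.75 m/s
Δx = v₀t + ½at² = 0·5.5 + 0.5·0.5·5.5² = 7.56 m

Phase 2 (decelerating): v₀ = 2.75 m/s, a = -0.8 m/s².
v = v₀ + at → t = (0.5 − 2.75) / -0.8 = 2.81 s
v² = v₀² + 2aΔx → Δx = (0.5² − 2.75²)/(2·-0.8) = 4.57 m

Phase 3 (accelerating): v₀ = 0.500 m/s, a = 1.4 m/s².
v² = v₀² + 2aΔx = 0.500² + 2·1.4·8 = 22.6 → v = 4.76 m/s
t = (v − v₀)/a = (4.76 − 0.500)/1.4 = 3.04 s

Phase 4 (constant speed): v₀ = 4.76 m/s, a = 0 m/s².
v = v₀ + at = 4.76 + (0)(7.5) = 4.76 m/s
Δx = v₀t + ½at² = 4.76·7.5 + 0.5·0·7.5² = 35.7 m
Total distance = 7.56 + 4.57 + 8.00 + 35.7 = 55.8 m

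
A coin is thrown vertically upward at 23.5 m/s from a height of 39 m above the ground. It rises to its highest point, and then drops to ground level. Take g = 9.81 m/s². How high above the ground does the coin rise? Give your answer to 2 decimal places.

67.15 m

Phase 1 (rising): v₀ = 23.5 m/s, a = -9.81 m/s².
v = v₀ + at → t = (0 − 23.5) / -9.81 = 2.40 s
v² = v₀² + 2aΔx → Δx = (0² − 23.5²)/(2·-9.81) = 28.1 m
Maximum height = 39 + 28.1 = 67.1 m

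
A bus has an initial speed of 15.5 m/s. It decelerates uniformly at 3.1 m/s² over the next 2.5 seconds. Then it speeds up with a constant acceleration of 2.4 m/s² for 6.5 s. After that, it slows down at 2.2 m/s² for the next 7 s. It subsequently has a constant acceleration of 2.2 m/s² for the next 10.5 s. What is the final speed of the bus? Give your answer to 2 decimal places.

Phase 1 (decelerating): v₀ = 15.5 m/s, a = -3.1 m/s².
v = v₀ + at = 15.5 + (-3.1)(2.5) = 7.75 m/s
Δx = v₀t + ½at² = 15.5·2.5 + 0.5·-3.1·2.5² = 29.1 m

Phase 2 (accelerating): v₀ = 7.75 m/s, a = 2.4 m/s².
v = v₀ + at = 7.75 + (2.4)(6.5) = 23.4 m/s
Δx = v₀t + ½at² = 7.75·6.5 + 0.5·2.4·6.5² = 101 m

Phase 3 (decelerating): v₀ = 23.4 m/s, a = -2.2 m/s².
v = v₀ + at = 23.4 + (-2.2)(7) = 7.95 m/s
Δx = v₀t + ½at² = 23.4·7 + 0.5·-2.2·7² = 110 m

Phase 4 (accelerating): v₀ = 7.95 m/s, a = 2.2 m/s².
v = v₀ + at = 7.95 + (2.2)(10.5) = 31.1 m/s
Δx = v₀t + ½at² = 7.95·10.5 + 0.5·2.2·10.5² = 205 m
Final speed = 31.1 m/s

31.05 m/s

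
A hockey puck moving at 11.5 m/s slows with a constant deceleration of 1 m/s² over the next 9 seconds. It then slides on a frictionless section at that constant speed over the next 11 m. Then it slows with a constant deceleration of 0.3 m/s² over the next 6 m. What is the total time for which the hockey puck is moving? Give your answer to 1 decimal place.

16.3 s

Phase 1 (decelerating): v₀ = 11.5 m/s, a = -1 m/s².
v = v₀ + at = 11.5 + (-1)(9) = 2.50 m/s
Δx = v₀t + ½at² = 11.5·9 + 0.5·-1·9² = 63.0 m

Phase 2 (constant speed): v₀ = 2.50 m/s, a = 0 m/s².
Constant speed: t = d/v = 11/2.50 = 4.40 s

Phase 3 (decelerating): v₀ = 2.50 m/s, a = -0.3 m/s².
v² = v₀² + 2aΔx = 2.50² + 2·-0.3·6 = 2.65 → v = 1.63 m/s
t = (v − v₀)/a = (1.63 − 2.50)/-0.3 = 2.91 s
Total time = 9.00 + 4.40 + 2.91 = 16.3 s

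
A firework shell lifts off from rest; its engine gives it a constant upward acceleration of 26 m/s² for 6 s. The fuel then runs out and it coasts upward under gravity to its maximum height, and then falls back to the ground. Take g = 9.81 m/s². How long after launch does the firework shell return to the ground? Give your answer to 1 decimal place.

Phase 1 (powered ascent): v₀ = 0 m/s, a = 26 m/s².
v = v₀ + at = 0 + (26)(6) = 156 m/s
Δx = v₀t + ½at² = 0·6 + 0.5·26·6² = 468 m

Phase 2 (coasting upward): v₀ = 156 m/s, a = -9.81 m/s².
v = v₀ + at → t = (0 − 156) / -9.81 = 15.9 s
v² = v₀² + 2aΔx → Δx = (0² − 156²)/(2·-9.81) = 1240 m

Phase 3 (free fall): v₀ = 0 m/s, a = -9.81 m/s².
Falls 1710 m from rest: t = √(2·1710/9.81) = 18.7 s; v = g·t = 183 m/s.
Total time = 6.00 + 15.9 + 18.7 = 40.6 s

40.6 s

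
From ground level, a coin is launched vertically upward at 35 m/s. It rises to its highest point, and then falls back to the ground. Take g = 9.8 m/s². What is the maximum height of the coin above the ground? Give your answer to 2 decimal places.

Phase 1 (rising): v₀ = 35.0 m/s, a = -9.8 m/s².
v = v₀ + at → t = (0 − 35.0) / -9.8 = 3.57 s
v² = v₀² + 2aΔx → Δx = (0² − 35.0²)/(2·-9.8) = 62.5 m
Maximum height = 62.5 m

62.50 m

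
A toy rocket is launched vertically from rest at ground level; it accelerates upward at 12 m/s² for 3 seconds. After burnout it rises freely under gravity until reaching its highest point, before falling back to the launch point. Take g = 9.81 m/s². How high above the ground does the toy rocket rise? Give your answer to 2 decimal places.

120.06 m

Phase 1 (powered ascent): v₀ = 0 m/s, a = 12 m/s².
v = v₀ + at = 0 + (12)(3) = 36.0 m/s
Δx = v₀t + ½at² = 0·3 + 0.5·12·3² = 54.0 m

Phase 2 (coasting upward): v₀ = 36.0 m/s, a = -9.81 m/s².
v = v₀ + at → t = (0 − 36.0) / -9.81 = 3.67 s
v² = v₀² + 2aΔx → Δx = (0² − 36.0²)/(2·-9.81) = 66.1 m
Maximum height = 54.0 + 66.1 = 120 m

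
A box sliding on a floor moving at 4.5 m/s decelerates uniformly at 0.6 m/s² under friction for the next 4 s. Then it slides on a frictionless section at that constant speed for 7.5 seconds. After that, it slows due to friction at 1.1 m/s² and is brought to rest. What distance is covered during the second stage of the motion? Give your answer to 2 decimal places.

Phase 1 (decelerating): v₀ = 4.50 m/s, a = -0.6 m/s².
v = v₀ + at = 4.50 + (-0.6)(4) = 2.10 m/s
Δx = v₀t + ½at² = 4.50·4 + 0.5·-0.6·4² = 13.2 m

Phase 2 (constant speed): v₀ = 2.10 m/s, a = 0 m/s².
v = v₀ + at = 2.10 + (0)(7.5) = 2.10 m/s
Δx = v₀t + ½at² = 2.10·7.5 + 0.5·0·7.5² = 15.8 m
Distance in phase 2 = 15.8 m

15.75 m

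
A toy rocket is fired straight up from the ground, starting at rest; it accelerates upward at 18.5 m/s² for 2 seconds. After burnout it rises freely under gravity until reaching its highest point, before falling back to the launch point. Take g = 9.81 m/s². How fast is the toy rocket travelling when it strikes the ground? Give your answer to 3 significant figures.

45.8 m/s

Phase 1 (powered ascent): v₀ = 0 m/s, a = 18.5 m/s².
v = v₀ + at = 0 + (18.5)(2) = 37.0 m/s
Δx = v₀t + ½at² = 0·2 + 0.5·18.5·2² = 37.0 m

Phase 2 (coasting upward): v₀ = 37.0 m/s, a = -9.81 m/s².
v = v₀ + at → t = (0 − 37.0) / -9.81 = 3.77 s
v² = v₀² + 2aΔx → Δx = (0² − 37.0²)/(2·-9.81) = 69.8 m

Phase 3 (free fall): v₀ = 0 m/s, a = -9.81 m/s².
Falls 107 m from rest: t = √(2·107/9.81) = 4.67 s; v = g·t = 45.8 m/s.
Impact speed = 45.8 m/s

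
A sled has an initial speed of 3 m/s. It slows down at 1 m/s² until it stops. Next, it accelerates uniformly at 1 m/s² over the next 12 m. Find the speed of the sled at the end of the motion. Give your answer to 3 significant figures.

4.90 m/s

Phase 1 (decelerating): v₀ = 3.00 m/s, a = -1 m/s².
v = v₀ + at → t = (0 − 3.00) / -1 = 3.00 s
v² = v₀² + 2aΔx → Δx = (0² − 3.00²)/(2·-1) = 4.50 m

Phase 2 (accelerating): v₀ = 0 m/s, a = 1 m/s².
v² = v₀² + 2aΔx = 0² + 2·1·12 = 24.0 → v = 4.90 m/s
t = (v − v₀)/a = (4.90 − 0)/1 = 4.90 s
Final speed = 4.90 m/s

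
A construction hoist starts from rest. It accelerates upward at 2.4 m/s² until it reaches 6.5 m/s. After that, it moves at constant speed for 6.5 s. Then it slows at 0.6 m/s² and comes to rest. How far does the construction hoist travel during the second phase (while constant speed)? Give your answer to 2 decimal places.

Phase 1 (accelerating): v₀ = 0 m/s, a = 2.4 m/s².
v = v₀ + at → t = (6.5 − 0) / 2.4 = 2.71 s
v² = v₀² + 2aΔx → Δx = (6.5² − 0²)/(2·2.4) = 8.80 m

Phase 2 (constant speed): v₀ = 6.50 m/s, a = 0 m/s².
v = v₀ + at = 6.50 + (0)(6.5) = 6.50 m/s
Δx = v₀t + ½at² = 6.50·6.5 + 0.5·0·6.5² = 42.2 m
Distance in phase 2 = 42.2 m

42.25 m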